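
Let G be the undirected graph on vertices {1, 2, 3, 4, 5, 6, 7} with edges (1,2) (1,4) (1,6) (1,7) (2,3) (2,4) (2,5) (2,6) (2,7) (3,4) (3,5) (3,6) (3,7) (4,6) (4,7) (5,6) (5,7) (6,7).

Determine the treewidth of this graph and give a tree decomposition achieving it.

Treewidth 4.
One such decomposition:
Bags: B1 = {1, 2, 4, 6, 7}  B2 = {2, 3, 4, 6, 7}  B3 = {2, 3, 5, 6, 7}
Tree: B1–B2, B2–B3

Each bag holds 5 vertices, so the decomposition has width 4, which upper-bounds the treewidth. For the lower bound, the 5 vertices {1, 2, 4, 6, 7} are pairwise adjacent, and any tree decomposition puts a clique entirely inside one bag — forcing width ≥ 4. Combining the bounds, tw(G) = 4.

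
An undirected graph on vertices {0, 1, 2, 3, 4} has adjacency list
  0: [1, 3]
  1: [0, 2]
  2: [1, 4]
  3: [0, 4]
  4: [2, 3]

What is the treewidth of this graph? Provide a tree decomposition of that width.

Treewidth 2.
One such decomposition:
Bags: B1 = {0, 3, 4}  B2 = {0, 1, 4}  B3 = {1, 2, 4}
Tree: B1–B2, B2–B3

Every bag has size at most 3, so the width is 3 − 1 = 2 and tw(G) ≤ 2. Since 4–3–0–1–2–4 is a cycle in G, G is not acyclic. Forests are exactly the graphs of treewidth ≤ 1, so tw(G) ≥ 2. The upper and lower bounds meet at 2, so that is the treewidth.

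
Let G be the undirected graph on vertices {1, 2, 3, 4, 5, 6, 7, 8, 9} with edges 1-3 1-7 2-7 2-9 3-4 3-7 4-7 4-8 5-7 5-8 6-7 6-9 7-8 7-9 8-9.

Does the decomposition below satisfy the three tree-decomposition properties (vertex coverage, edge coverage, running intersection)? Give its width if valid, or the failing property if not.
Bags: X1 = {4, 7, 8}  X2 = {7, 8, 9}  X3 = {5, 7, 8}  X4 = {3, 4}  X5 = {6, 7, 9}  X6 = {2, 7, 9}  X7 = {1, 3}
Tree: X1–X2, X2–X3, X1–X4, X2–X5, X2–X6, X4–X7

A tree decomposition must satisfy three properties: every vertex lies in some bag; for every edge, both endpoints lie together in some bag; and for every vertex, the bags containing it form a connected subtree. Here edge (7,3) lies in no bag, so the decomposition is invalid.

No — edge (7,3) lies in no bag.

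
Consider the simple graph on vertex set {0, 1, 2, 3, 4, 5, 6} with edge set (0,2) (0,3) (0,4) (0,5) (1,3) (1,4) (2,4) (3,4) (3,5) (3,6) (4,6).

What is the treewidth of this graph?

2

A width-2 tree decomposition is:
Bags: B1 = {0, 3, 5}  B2 = {0, 3, 4}  B3 = {1, 3, 4}  B4 = {0, 2, 4}  B5 = {3, 4, 6}
Tree: B1–B2, B2–B3, B2–B4, B3–B5
Every bag has size at most 3, so the width is 3 − 1 = 2 and tw(G) ≤ 2. For the lower bound, the 3 vertices {0, 2, 4} are pairwise adjacent, and any tree decomposition puts a clique entirely inside one bag — forcing width ≥ 2. Hence tw(G) = 2 exactly.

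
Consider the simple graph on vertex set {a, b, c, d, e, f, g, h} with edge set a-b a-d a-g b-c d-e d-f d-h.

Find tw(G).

A width-1 tree decomposition is:
Bags: B1 = {d, h}  B2 = {a, d}  B3 = {d, f}  B4 = {d, e}  B5 = {a, b}  B6 = {b, c}  B7 = {a, g}
Tree: B1–B2, B2–B3, B2–B4, B2–B5, B5–B6, B2–B7
The largest bag has 2 vertices, giving width 1; this decomposition certifies tw(G) ≤ 1. Since G has at least one edge (e.g. d–h), it is not an edgeless graph, so tw(G) ≥ 1. Therefore the treewidth is 1.

1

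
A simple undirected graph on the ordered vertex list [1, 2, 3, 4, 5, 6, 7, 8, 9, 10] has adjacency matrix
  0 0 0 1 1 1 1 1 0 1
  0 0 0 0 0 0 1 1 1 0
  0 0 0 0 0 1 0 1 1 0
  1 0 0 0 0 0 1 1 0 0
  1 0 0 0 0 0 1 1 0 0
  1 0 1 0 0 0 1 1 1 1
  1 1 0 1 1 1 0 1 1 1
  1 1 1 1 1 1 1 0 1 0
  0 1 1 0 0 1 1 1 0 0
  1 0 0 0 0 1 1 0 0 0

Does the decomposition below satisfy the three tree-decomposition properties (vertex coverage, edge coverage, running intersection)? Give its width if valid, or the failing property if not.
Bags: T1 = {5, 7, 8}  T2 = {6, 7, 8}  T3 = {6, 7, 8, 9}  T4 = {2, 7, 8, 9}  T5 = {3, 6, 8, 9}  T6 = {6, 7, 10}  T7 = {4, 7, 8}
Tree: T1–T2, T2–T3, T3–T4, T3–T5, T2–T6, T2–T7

A tree decomposition must satisfy three properties: every vertex lies in some bag; for every edge, both endpoints lie together in some bag; and for every vertex, the bags containing it form a connected subtree. Here vertex 1 appears in no bag, so the decomposition is invalid.

No — vertex 1 appears in no bag.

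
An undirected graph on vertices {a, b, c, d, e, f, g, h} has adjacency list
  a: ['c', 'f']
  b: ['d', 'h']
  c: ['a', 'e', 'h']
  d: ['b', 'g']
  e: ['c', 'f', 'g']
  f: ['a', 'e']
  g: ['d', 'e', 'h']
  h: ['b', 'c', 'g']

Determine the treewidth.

A width-2 tree decomposition is:
Bags: B1 = {a, c, f}  B2 = {c, e, f}  B3 = {c, e, h}  B4 = {e, g, h}  B5 = {b, g, h}  B6 = {b, d, g}
Tree: B1–B2, B2–B3, B3–B4, B4–B5, B5–B6
The largest bag has 3 vertices, giving width 2; this decomposition certifies tw(G) ≤ 2. For the lower bound, G contains the cycle a–f–e–c–a, so G is not a forest; only forests have treewidth ≤ 1, hence tw(G) ≥ 2. Therefore the treewidth is 2.

2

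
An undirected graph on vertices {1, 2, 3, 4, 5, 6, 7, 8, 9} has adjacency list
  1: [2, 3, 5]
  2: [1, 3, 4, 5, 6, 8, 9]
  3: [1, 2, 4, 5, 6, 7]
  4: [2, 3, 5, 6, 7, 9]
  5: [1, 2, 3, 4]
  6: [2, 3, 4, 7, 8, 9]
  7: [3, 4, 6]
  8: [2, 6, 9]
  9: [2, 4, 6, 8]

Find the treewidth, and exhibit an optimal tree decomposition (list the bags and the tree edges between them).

Treewidth 3.
Bags: B1 = {2, 3, 4, 6}  B2 = {2, 3, 4, 5}  B3 = {2, 4, 6, 9}  B4 = {3, 4, 6, 7}  B5 = {1, 2, 3, 5}  B6 = {2, 6, 8, 9}
Tree: B1–B2, B1–B3, B1–B4, B2–B5, B3–B6

Each bag holds 4 vertices, so the decomposition has width 3, which upper-bounds the treewidth. Conversely, {2, 6, 8, 9} is a clique of size 4, and the vertices of any clique must share a bag in every tree decomposition; so some bag has ≥ 4 vertices and tw(G) ≥ 3. Therefore the treewidth is 3.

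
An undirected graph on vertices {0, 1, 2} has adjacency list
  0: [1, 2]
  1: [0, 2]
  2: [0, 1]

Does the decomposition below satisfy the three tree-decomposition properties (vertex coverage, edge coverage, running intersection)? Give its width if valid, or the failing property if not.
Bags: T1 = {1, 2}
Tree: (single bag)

No — vertex 0 appears in no bag.

A tree decomposition must satisfy three properties: every vertex lies in some bag; for every edge, both endpoints lie together in some bag; and for every vertex, the bags containing it form a connected subtree. Here vertex 0 appears in no bag, so the decomposition is invalid.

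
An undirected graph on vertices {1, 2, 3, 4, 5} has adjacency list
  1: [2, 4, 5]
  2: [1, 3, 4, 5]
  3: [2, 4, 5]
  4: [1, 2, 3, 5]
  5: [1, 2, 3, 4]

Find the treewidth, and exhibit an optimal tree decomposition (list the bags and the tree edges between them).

Every bag has size at most 4, so the width is 4 − 1 = 3 and tw(G) ≤ 3. On the other hand G contains the 4-clique {1, 2, 4, 5}. A clique must lie in a single bag of any decomposition, so no decomposition can have width below 3. Therefore the treewidth is 3.

Treewidth 3.
One optimal decomposition is:
Bags: B1 = {1, 2, 4, 5}  B2 = {2, 3, 4, 5}
Tree: B1–B2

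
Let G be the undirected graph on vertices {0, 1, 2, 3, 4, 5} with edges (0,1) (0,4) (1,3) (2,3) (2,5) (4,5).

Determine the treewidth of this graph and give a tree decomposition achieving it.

Every bag has size at most 3, so the width is 3 − 1 = 2 and tw(G) ≤ 2. For the lower bound, G contains the cycle 5–2–3–1–0–4–5, so G is not a forest; only forests have treewidth ≤ 1, hence tw(G) ≥ 2. The upper and lower bounds meet at 2, so that is the treewidth.

Treewidth 2.
Bags: B1 = {2, 3, 5}  B2 = {1, 3, 5}  B3 = {0, 1, 5}  B4 = {0, 4, 5}
Tree: B1–B2, B2–B3, B3–B4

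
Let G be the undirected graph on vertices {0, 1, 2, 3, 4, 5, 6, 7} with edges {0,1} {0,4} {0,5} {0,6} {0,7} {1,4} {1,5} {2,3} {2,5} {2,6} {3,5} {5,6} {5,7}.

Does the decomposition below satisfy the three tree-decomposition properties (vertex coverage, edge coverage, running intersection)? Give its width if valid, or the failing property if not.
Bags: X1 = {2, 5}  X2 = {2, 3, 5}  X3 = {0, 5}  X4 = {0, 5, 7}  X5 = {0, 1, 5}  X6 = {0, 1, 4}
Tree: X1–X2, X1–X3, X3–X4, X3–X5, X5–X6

No — vertex 6 appears in no bag.

A tree decomposition must satisfy three properties: every vertex lies in some bag; for every edge, both endpoints lie together in some bag; and for every vertex, the bags containing it form a connected subtree. Here vertex 6 appears in no bag, so the decomposition is invalid.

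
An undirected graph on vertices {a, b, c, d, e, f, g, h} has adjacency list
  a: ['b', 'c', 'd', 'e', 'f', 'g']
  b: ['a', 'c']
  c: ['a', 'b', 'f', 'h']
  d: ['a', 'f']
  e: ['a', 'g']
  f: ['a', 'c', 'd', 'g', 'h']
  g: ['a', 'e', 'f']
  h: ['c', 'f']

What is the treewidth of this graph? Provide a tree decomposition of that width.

Treewidth 2.
One optimal decomposition is:
Bags: B1 = {a, d, f}  B2 = {a, c, f}  B3 = {a, b, c}  B4 = {a, f, g}  B5 = {c, f, h}  B6 = {a, e, g}
Tree: B1–B2, B2–B3, B1–B4, B2–B5, B4–B6

Each bag holds 3 vertices, so the decomposition has width 2, which upper-bounds the treewidth. On the other hand G contains the 3-clique {c, f, h}. A clique must lie in a single bag of any decomposition, so no decomposition can have width below 2. Combining the bounds, tw(G) = 2.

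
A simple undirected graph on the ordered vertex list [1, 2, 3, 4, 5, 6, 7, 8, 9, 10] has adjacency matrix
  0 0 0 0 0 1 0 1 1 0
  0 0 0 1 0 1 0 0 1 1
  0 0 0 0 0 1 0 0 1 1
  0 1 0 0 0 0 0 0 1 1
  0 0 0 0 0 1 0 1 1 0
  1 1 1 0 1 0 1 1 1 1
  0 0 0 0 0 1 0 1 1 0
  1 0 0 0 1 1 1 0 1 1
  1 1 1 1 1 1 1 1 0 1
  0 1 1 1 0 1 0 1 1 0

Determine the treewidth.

A width-3 tree decomposition is:
Bags: B1 = {1, 6, 8, 9}  B2 = {6, 8, 9, 10}  B3 = {5, 6, 8, 9}  B4 = {2, 6, 9, 10}  B5 = {2, 4, 9, 10}  B6 = {6, 7, 8, 9}  B7 = {3, 6, 9, 10}
Tree: B1–B2, B2–B3, B2–B4, B4–B5, B1–B6, B4–B7
Each bag holds 4 vertices, so the decomposition has width 3, which upper-bounds the treewidth. On the other hand G contains the 4-clique {2, 4, 9, 10}. A clique must lie in a single bag of any decomposition, so no decomposition can have width below 3. Combining the bounds, tw(G) = 3.

3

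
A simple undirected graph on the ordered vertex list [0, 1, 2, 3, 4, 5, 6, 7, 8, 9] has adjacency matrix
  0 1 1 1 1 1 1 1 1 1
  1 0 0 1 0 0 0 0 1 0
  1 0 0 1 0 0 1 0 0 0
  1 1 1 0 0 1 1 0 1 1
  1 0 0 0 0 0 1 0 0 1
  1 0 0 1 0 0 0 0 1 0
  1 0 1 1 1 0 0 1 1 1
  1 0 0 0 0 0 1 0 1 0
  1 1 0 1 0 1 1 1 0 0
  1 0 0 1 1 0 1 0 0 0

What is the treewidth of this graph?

A width-3 tree decomposition is:
Bags: B1 = {0, 3, 6, 9}  B2 = {0, 3, 6, 8}  B3 = {0, 1, 3, 8}  B4 = {0, 3, 5, 8}  B5 = {0, 4, 6, 9}  B6 = {0, 6, 7, 8}  B7 = {0, 2, 3, 6}
Tree: B1–B2, B2–B3, B2–B4, B1–B5, B2–B6, B1–B7
Each bag holds 4 vertices, so the decomposition has width 3, which upper-bounds the treewidth. Conversely, {0, 1, 3, 8} is a clique of size 4, and the vertices of any clique must share a bag in every tree decomposition; so some bag has ≥ 4 vertices and tw(G) ≥ 3. Therefore the treewidth is 3.

3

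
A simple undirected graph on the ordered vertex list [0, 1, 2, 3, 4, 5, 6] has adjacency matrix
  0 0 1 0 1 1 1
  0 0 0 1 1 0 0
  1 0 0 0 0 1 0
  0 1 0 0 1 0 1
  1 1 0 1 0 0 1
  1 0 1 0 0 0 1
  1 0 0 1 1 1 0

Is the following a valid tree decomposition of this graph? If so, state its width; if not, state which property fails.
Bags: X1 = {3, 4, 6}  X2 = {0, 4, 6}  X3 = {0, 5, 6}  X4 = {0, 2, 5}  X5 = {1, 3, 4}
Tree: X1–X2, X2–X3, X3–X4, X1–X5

Yes; width 2.

Vertex coverage: the bags together contain {0, 1, 2, 3, 4, 5, 6}, the full vertex set. Edge coverage: each edge of G has both endpoints in at least one bag. Running intersection: for every vertex, the bags containing it form a connected subtree. All three properties hold, so this is a valid tree decomposition of width max|bag| − 1 = 2, and hence tw(G) ≤ 2.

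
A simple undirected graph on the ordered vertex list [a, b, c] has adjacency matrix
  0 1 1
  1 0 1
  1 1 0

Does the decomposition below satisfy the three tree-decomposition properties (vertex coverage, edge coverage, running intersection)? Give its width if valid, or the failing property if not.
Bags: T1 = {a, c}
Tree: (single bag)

A tree decomposition must satisfy three properties: every vertex lies in some bag; for every edge, both endpoints lie together in some bag; and for every vertex, the bags containing it form a connected subtree. Here vertex b appears in no bag, so the decomposition is invalid.

No — vertex b appears in no bag.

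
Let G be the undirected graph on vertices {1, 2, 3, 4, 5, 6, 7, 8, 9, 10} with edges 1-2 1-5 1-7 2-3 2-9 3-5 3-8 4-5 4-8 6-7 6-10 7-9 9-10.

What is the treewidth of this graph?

A width-2 tree decomposition is:
Bags: B1 = {4, 5, 8}  B2 = {3, 5, 8}  B3 = {1, 3, 5}  B4 = {1, 2, 3}  B5 = {1, 2, 7}  B6 = {2, 7, 9}  B7 = {6, 7, 9}  B8 = {6, 9, 10}
Tree: B1–B2, B2–B3, B3–B4, B4–B5, B5–B6, B6–B7, B7–B8
Every bag has size at most 3, so the width is 3 − 1 = 2 and tw(G) ≤ 2. Since 4–8–3–5–4 is a cycle in G, G is not acyclic. Forests are exactly the graphs of treewidth ≤ 1, so tw(G) ≥ 2. Therefore the treewidth is 2.

2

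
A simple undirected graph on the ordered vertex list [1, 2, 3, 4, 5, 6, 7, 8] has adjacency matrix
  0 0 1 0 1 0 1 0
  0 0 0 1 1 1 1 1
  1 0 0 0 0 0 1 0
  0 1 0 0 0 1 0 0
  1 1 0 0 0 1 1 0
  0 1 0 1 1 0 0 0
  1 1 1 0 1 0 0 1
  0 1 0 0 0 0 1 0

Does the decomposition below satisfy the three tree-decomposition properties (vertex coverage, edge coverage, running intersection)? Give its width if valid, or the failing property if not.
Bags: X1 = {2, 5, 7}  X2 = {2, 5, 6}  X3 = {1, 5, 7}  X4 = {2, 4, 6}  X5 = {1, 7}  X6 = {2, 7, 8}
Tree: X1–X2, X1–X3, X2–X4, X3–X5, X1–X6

A tree decomposition must satisfy three properties: every vertex lies in some bag; for every edge, both endpoints lie together in some bag; and for every vertex, the bags containing it form a connected subtree. Here vertex 3 appears in no bag, so the decomposition is invalid.

No — vertex 3 appears in no bag.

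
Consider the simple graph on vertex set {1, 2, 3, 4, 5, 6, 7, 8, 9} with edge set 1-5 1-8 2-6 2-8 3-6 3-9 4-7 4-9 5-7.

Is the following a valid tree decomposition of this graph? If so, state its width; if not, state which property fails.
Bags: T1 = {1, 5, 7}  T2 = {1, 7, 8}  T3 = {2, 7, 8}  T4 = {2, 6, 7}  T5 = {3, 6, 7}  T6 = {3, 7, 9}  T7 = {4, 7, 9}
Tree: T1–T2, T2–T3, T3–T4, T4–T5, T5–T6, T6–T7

Checking the three conditions: (i) the bags cover all of {1, 2, 3, 4, 5, 6, 7, 8, 9}; (ii) for each edge, some bag contains both endpoints; (iii) the bags containing any fixed vertex form a subtree. All hold, so the decomposition is valid with width 3 − 1 = 2.

Yes; width 2.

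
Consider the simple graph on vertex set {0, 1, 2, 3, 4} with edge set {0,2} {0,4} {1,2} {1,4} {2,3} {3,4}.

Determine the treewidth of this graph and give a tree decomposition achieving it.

Treewidth 2.
One optimal decomposition is:
Bags: B1 = {1, 2, 4}  B2 = {2, 3, 4}  B3 = {0, 2, 4}
Tree: B1–B2, B2–B3

Each bag holds 3 vertices, so the decomposition has width 2, which upper-bounds the treewidth. For the lower bound, G contains the cycle 2–1–4–3–2, so G is not a forest; only forests have treewidth ≤ 1, hence tw(G) ≥ 2. The upper and lower bounds meet at 2, so that is the treewidth.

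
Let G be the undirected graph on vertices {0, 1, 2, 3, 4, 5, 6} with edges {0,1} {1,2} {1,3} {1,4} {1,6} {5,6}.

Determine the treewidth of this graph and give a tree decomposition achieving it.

Treewidth 1.
One such decomposition:
Bags: B1 = {0, 1}  B2 = {1, 3}  B3 = {1, 2}  B4 = {1, 4}  B5 = {1, 6}  B6 = {5, 6}
Tree: B1–B2, B2–B3, B2–B4, B2–B5, B5–B6

The largest bag has 2 vertices, giving width 1; this decomposition certifies tw(G) ≤ 1. Since G has at least one edge (e.g. 0–1), it is not an edgeless graph, so tw(G) ≥ 1. Therefore the treewidth is 1.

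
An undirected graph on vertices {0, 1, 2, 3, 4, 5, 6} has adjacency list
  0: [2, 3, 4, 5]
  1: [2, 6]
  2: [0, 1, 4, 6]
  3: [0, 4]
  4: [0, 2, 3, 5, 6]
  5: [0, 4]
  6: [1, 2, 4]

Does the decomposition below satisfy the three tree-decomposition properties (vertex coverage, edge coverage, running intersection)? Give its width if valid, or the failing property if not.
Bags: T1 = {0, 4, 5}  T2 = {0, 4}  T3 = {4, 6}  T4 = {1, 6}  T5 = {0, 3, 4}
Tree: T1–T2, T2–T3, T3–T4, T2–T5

A tree decomposition must satisfy three properties: every vertex lies in some bag; for every edge, both endpoints lie together in some bag; and for every vertex, the bags containing it form a connected subtree. Here vertex 2 appears in no bag, so the decomposition is invalid.

No — vertex 2 appears in no bag.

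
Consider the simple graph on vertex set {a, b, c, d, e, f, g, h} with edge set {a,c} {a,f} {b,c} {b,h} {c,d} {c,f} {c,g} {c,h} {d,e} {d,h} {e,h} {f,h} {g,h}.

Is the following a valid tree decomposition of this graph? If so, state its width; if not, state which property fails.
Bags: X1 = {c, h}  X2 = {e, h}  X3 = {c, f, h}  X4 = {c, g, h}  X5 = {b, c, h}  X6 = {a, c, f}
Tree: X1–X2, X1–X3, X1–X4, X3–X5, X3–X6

No — vertex d appears in no bag.

A tree decomposition must satisfy three properties: every vertex lies in some bag; for every edge, both endpoints lie together in some bag; and for every vertex, the bags containing it form a connected subtree. Here vertex d appears in no bag, so the decomposition is invalid.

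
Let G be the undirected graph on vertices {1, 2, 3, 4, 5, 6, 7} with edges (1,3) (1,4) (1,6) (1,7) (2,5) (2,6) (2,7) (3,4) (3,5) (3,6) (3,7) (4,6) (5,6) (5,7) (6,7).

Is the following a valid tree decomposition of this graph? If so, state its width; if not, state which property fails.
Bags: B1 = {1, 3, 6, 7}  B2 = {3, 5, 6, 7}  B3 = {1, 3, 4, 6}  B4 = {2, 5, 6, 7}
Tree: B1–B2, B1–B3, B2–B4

Every vertex of G appears in some bag (union = {1, 2, 3, 4, 5, 6, 7}); every edge is covered by a bag; and for each vertex v the set of bags containing v is connected in the bag tree. The decomposition is therefore valid. The largest bag has 4 vertices, so the width is 3.

Yes; width 3.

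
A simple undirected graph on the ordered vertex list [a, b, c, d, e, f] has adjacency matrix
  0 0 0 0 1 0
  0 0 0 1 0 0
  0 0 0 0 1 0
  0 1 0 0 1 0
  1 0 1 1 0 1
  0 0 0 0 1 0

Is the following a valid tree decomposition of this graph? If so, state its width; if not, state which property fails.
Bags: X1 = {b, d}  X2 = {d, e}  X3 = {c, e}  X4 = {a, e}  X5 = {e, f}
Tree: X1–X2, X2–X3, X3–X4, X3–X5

Yes; width 1.

Checking the three conditions: (i) the bags cover all of {a, b, c, d, e, f}; (ii) for each edge, some bag contains both endpoints; (iii) the bags containing any fixed vertex form a subtree. All hold, so the decomposition is valid with width 2 − 1 = 1.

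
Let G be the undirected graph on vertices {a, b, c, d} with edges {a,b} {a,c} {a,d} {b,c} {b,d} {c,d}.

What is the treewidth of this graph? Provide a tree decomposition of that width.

With just one bag of size 4, the width is 4 − 1 = 3, so tw(G) ≤ 3. Conversely, {a, b, c, d} is a clique of size 4, and the vertices of any clique must share a bag in every tree decomposition; so some bag has ≥ 4 vertices and tw(G) ≥ 3. Therefore the treewidth is 3.

Treewidth 3.
One optimal decomposition is:
Bags: B1 = {a, b, c, d}
Tree: (single bag)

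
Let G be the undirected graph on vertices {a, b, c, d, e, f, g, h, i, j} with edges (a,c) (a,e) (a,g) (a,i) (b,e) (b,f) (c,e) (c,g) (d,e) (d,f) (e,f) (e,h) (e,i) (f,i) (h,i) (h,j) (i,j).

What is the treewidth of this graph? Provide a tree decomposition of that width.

Treewidth 2.
Bags: B1 = {a, c, g}  B2 = {a, c, e}  B3 = {a, e, i}  B4 = {e, h, i}  B5 = {h, i, j}  B6 = {e, f, i}  B7 = {b, e, f}  B8 = {d, e, f}
Tree: B1–B2, B2–B3, B3–B4, B4–B5, B3–B6, B6–B7, B7–B8

The largest bag has 3 vertices, giving width 2; this decomposition certifies tw(G) ≤ 2. On the other hand G contains the 3-clique {a, c, g}. A clique must lie in a single bag of any decomposition, so no decomposition can have width below 2. Therefore the treewidth is 2.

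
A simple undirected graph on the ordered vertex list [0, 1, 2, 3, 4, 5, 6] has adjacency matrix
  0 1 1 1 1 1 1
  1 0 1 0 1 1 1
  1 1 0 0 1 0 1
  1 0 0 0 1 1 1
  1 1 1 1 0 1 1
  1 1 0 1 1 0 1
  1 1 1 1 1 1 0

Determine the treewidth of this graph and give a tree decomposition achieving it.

Treewidth 4.
One such decomposition:
Bags: B1 = {0, 1, 4, 5, 6}  B2 = {0, 1, 2, 4, 6}  B3 = {0, 3, 4, 5, 6}
Tree: B1–B2, B1–B3

Every bag has size at most 5, so the width is 5 − 1 = 4 and tw(G) ≤ 4. For the lower bound, the 5 vertices {0, 1, 2, 4, 6} are pairwise adjacent, and any tree decomposition puts a clique entirely inside one bag — forcing width ≥ 4. Combining the bounds, tw(G) = 4.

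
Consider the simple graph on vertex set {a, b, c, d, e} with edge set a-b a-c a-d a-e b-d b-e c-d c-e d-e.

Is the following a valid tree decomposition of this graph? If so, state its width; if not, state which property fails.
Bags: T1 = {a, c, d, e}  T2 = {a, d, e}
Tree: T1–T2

A tree decomposition must satisfy three properties: every vertex lies in some bag; for every edge, both endpoints lie together in some bag; and for every vertex, the bags containing it form a connected subtree. Here vertex b appears in no bag, so the decomposition is invalid.

No — vertex b appears in no bag.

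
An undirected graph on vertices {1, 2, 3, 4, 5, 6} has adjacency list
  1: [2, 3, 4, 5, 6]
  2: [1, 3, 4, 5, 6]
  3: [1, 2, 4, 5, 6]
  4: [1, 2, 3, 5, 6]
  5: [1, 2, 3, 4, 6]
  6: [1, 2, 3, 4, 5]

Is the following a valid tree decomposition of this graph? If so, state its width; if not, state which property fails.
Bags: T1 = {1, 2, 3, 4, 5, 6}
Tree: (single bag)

Yes; width 5.

Checking the three conditions: (i) the bags cover all of {1, 2, 3, 4, 5, 6}; (ii) for each edge, some bag contains both endpoints; (iii) the bags containing any fixed vertex form a subtree. All hold, so the decomposition is valid with width 6 − 1 = 5.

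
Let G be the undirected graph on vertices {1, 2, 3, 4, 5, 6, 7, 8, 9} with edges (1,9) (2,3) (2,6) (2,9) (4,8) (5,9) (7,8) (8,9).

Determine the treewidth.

1

A width-1 tree decomposition is:
Bags: B1 = {2, 9}  B2 = {2, 3}  B3 = {8, 9}  B4 = {5, 9}  B5 = {2, 6}  B6 = {7, 8}  B7 = {1, 9}  B8 = {4, 8}
Tree: B1–B2, B1–B3, B1–B4, B1–B5, B3–B6, B1–B7, B3–B8
The largest bag has 2 vertices, giving width 1; this decomposition certifies tw(G) ≤ 1. Since G has at least one edge (e.g. 9–2), it is not an edgeless graph, so tw(G) ≥ 1. The upper and lower bounds meet at 1, so that is the treewidth.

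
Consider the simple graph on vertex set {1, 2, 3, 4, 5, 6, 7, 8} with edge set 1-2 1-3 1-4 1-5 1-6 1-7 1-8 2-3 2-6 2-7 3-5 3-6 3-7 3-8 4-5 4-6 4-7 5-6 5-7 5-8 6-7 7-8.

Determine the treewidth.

4

A width-4 tree decomposition is:
Bags: B1 = {1, 3, 5, 6, 7}  B2 = {1, 4, 5, 6, 7}  B3 = {1, 2, 3, 6, 7}  B4 = {1, 3, 5, 7, 8}
Tree: B1–B2, B1–B3, B1–B4
The largest bag has 5 vertices, giving width 4; this decomposition certifies tw(G) ≤ 4. On the other hand G contains the 5-clique {1, 2, 3, 6, 7}. A clique must lie in a single bag of any decomposition, so no decomposition can have width below 4. Therefore the treewidth is 4.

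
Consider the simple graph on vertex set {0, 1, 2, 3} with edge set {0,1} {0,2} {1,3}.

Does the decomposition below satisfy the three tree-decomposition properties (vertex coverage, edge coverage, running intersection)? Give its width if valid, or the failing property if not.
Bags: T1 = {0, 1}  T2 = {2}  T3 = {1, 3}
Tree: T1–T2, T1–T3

A tree decomposition must satisfy three properties: every vertex lies in some bag; for every edge, both endpoints lie together in some bag; and for every vertex, the bags containing it form a connected subtree. Here edge (0,2) lies in no bag, so the decomposition is invalid.

No — edge (0,2) lies in no bag.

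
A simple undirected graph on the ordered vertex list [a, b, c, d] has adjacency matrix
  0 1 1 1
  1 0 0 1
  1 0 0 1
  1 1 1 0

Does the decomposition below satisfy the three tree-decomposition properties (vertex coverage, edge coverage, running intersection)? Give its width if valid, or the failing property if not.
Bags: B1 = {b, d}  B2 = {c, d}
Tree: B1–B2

No — vertex a appears in no bag.

A tree decomposition must satisfy three properties: every vertex lies in some bag; for every edge, both endpoints lie together in some bag; and for every vertex, the bags containing it form a connected subtree. Here vertex a appears in no bag, so the decomposition is invalid.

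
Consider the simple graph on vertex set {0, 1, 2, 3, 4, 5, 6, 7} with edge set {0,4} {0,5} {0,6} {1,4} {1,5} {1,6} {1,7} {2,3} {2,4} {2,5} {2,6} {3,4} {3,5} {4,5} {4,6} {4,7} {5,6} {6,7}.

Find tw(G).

3

A width-3 tree decomposition is:
Bags: B1 = {1, 4, 5, 6}  B2 = {2, 4, 5, 6}  B3 = {1, 4, 6, 7}  B4 = {2, 3, 4, 5}  B5 = {0, 4, 5, 6}
Tree: B1–B2, B1–B3, B2–B4, B2–B5
Every bag has size at most 4, so the width is 4 − 1 = 3 and tw(G) ≤ 3. On the other hand G contains the 4-clique {2, 3, 4, 5}. A clique must lie in a single bag of any decomposition, so no decomposition can have width below 3. Combining the bounds, tw(G) = 3.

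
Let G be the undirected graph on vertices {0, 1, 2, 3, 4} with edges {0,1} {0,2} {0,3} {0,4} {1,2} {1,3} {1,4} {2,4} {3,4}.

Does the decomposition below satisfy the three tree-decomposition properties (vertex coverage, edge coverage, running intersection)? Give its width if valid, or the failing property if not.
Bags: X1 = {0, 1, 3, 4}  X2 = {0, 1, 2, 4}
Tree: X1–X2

Vertex coverage: the bags together contain {0, 1, 2, 3, 4}, the full vertex set. Edge coverage: each edge of G has both endpoints in at least one bag. Running intersection: for every vertex, the bags containing it form a connected subtree. All three properties hold, so this is a valid tree decomposition of width max|bag| − 1 = 3, and hence tw(G) ≤ 3.

Yes; width 3.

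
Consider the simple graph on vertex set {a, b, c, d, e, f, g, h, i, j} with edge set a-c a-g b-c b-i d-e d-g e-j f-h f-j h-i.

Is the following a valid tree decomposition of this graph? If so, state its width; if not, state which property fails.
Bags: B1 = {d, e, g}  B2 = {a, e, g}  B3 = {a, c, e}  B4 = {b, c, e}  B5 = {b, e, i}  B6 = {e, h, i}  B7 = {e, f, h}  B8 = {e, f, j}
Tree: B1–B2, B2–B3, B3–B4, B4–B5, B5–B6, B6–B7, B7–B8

Yes; width 2.

Every vertex of G appears in some bag (union = {a, b, c, d, e, f, g, h, i, j}); every edge is covered by a bag; and for each vertex v the set of bags containing v is connected in the bag tree. The decomposition is therefore valid. The largest bag has 3 vertices, so the width is 2.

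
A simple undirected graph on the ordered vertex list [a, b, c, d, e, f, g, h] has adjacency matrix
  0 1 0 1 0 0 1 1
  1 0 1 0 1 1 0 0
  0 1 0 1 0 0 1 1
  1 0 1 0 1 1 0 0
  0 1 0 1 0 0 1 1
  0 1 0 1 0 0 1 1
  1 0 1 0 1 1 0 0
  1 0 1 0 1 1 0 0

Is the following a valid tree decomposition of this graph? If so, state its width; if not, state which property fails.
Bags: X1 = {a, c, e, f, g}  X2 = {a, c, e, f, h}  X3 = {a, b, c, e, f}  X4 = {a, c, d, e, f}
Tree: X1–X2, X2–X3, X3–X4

Yes; width 4.

Checking the three conditions: (i) the bags cover all of {a, b, c, d, e, f, g, h}; (ii) for each edge, some bag contains both endpoints; (iii) the bags containing any fixed vertex form a subtree. All hold, so the decomposition is valid with width 5 − 1 = 4.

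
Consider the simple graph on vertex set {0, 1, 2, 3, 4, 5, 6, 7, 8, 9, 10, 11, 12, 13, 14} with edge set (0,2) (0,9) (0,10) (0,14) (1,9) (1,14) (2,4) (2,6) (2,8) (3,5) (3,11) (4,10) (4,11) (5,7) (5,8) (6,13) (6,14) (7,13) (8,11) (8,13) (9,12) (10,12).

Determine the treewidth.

A width-3 tree decomposition is:
Bags: B1 = {3, 5, 7, 11}  B2 = {5, 7, 8, 11}  B3 = {7, 8, 11, 13}  B4 = {4, 8, 11, 13}  B5 = {2, 4, 8, 13}  B6 = {2, 4, 6, 13}  B7 = {2, 4, 6, 10}  B8 = {0, 2, 6, 10}  B9 = {0, 6, 10, 14}  B10 = {0, 10, 12, 14}  B11 = {0, 9, 12, 14}  B12 = {1, 9, 12, 14}
Tree: B1–B2, B2–B3, B3–B4, B4–B5, B5–B6, B6–B7, B7–B8, B8–B9, B9–B10, B10–B11, B11–B12
Each bag holds 4 vertices, so the decomposition has width 3, which upper-bounds the treewidth. For the lower bound: the 4 vertex sets {3,5,7}, {11}, {8}, {2,4,6,13} are disjoint, each induces a connected subgraph, and every pair is joined by at least one edge of G. Contracting each set to a single vertex therefore yields K_{4} as a minor, and since treewidth is minor-monotone, tw(G) ≥ tw(K_{4}) = 3. The upper and lower bounds meet at 3, so that is the treewidth.

3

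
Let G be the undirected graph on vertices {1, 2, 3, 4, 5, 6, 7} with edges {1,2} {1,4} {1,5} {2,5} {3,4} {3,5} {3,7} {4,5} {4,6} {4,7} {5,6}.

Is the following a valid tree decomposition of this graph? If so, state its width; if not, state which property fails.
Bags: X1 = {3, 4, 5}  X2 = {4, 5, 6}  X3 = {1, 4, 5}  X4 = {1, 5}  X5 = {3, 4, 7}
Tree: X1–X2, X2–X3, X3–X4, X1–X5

A tree decomposition must satisfy three properties: every vertex lies in some bag; for every edge, both endpoints lie together in some bag; and for every vertex, the bags containing it form a connected subtree. Here vertex 2 appears in no bag, so the decomposition is invalid.

No — vertex 2 appears in no bag.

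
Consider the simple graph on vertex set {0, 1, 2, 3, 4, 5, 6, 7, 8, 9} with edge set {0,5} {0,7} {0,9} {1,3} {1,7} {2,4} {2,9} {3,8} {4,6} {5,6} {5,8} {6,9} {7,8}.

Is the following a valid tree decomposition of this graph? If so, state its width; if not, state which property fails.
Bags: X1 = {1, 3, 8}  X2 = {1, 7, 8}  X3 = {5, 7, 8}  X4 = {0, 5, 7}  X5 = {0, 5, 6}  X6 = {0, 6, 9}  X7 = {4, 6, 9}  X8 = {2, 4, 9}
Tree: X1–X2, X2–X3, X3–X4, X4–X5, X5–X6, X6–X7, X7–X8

Yes; width 2.

Every vertex of G appears in some bag (union = {0, 1, 2, 3, 4, 5, 6, 7, 8, 9}); every edge is covered by a bag; and for each vertex v the set of bags containing v is connected in the bag tree. The decomposition is therefore valid. The largest bag has 3 vertices, so the width is 2.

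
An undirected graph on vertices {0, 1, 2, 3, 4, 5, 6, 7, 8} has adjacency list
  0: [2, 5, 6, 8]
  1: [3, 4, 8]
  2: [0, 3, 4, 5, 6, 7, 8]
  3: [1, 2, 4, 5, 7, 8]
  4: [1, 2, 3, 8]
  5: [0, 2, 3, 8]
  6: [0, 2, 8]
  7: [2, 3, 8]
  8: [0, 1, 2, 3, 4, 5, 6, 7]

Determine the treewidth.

A width-3 tree decomposition is:
Bags: B1 = {0, 2, 5, 8}  B2 = {2, 3, 5, 8}  B3 = {2, 3, 4, 8}  B4 = {0, 2, 6, 8}  B5 = {1, 3, 4, 8}  B6 = {2, 3, 7, 8}
Tree: B1–B2, B2–B3, B1–B4, B3–B5, B2–B6
Every bag has size at most 4, so the width is 4 − 1 = 3 and tw(G) ≤ 3. On the other hand G contains the 4-clique {1, 3, 4, 8}. A clique must lie in a single bag of any decomposition, so no decomposition can have width below 3. Combining the bounds, tw(G) = 3.

3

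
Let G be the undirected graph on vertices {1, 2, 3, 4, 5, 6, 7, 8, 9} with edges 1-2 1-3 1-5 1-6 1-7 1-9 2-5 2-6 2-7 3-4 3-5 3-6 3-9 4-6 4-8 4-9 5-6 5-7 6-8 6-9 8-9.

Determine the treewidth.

3

A width-3 tree decomposition is:
Bags: B1 = {1, 3, 5, 6}  B2 = {1, 2, 5, 6}  B3 = {1, 3, 6, 9}  B4 = {1, 2, 5, 7}  B5 = {3, 4, 6, 9}  B6 = {4, 6, 8, 9}
Tree: B1–B2, B1–B3, B2–B4, B3–B5, B5–B6
Each bag holds 4 vertices, so the decomposition has width 3, which upper-bounds the treewidth. For the lower bound, the 4 vertices {4, 6, 8, 9} are pairwise adjacent, and any tree decomposition puts a clique entirely inside one bag — forcing width ≥ 3. The upper and lower bounds meet at 3, so that is the treewidth.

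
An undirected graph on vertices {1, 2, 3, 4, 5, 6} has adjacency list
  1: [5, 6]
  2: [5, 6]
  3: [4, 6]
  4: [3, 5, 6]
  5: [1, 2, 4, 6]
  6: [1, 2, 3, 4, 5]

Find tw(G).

A width-2 tree decomposition is:
Bags: B1 = {4, 5, 6}  B2 = {2, 5, 6}  B3 = {1, 5, 6}  B4 = {3, 4, 6}
Tree: B1–B2, B1–B3, B1–B4
Each bag holds 3 vertices, so the decomposition has width 2, which upper-bounds the treewidth. On the other hand G contains the 3-clique {3, 4, 6}. A clique must lie in a single bag of any decomposition, so no decomposition can have width below 2. Therefore the treewidth is 2.

2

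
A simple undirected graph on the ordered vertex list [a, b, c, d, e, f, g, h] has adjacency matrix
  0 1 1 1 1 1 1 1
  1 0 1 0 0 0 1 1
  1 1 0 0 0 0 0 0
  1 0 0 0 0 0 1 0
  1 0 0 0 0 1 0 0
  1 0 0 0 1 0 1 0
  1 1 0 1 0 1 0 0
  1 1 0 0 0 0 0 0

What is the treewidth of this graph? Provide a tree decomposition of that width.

Treewidth 2.
Bags: B1 = {a, e, f}  B2 = {a, f, g}  B3 = {a, b, g}  B4 = {a, b, h}  B5 = {a, b, c}  B6 = {a, d, g}
Tree: B1–B2, B2–B3, B3–B4, B3–B5, B2–B6

Each bag holds 3 vertices, so the decomposition has width 2, which upper-bounds the treewidth. On the other hand G contains the 3-clique {a, d, g}. A clique must lie in a single bag of any decomposition, so no decomposition can have width below 2. Therefore the treewidth is 2.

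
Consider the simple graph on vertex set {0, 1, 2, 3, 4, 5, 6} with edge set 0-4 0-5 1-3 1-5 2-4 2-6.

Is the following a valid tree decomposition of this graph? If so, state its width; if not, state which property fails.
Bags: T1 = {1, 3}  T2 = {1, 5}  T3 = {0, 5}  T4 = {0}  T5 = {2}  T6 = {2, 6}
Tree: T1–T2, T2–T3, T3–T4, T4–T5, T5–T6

No — vertex 4 appears in no bag.

A tree decomposition must satisfy three properties: every vertex lies in some bag; for every edge, both endpoints lie together in some bag; and for every vertex, the bags containing it form a connected subtree. Here vertex 4 appears in no bag, so the decomposition is invalid.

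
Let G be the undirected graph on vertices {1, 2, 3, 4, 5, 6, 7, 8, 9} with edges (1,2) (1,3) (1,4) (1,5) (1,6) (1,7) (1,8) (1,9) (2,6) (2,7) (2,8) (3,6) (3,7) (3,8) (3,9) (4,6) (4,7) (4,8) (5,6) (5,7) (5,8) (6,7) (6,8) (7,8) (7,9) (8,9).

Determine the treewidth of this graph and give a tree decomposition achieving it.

Each bag holds 5 vertices, so the decomposition has width 4, which upper-bounds the treewidth. Conversely, {1, 3, 7, 8, 9} is a clique of size 5, and the vertices of any clique must share a bag in every tree decomposition; so some bag has ≥ 5 vertices and tw(G) ≥ 4. Combining the bounds, tw(G) = 4.

Treewidth 4.
One optimal decomposition is:
Bags: B1 = {1, 3, 6, 7, 8}  B2 = {1, 5, 6, 7, 8}  B3 = {1, 2, 6, 7, 8}  B4 = {1, 3, 7, 8, 9}  B5 = {1, 4, 6, 7, 8}
Tree: B1–B2, B2–B3, B1–B4, B1–B5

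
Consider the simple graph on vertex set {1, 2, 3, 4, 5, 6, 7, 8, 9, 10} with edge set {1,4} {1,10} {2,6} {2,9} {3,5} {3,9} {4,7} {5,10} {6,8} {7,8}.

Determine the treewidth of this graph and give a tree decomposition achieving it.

Treewidth 2.
Bags: B1 = {1, 5, 10}  B2 = {1, 4, 5}  B3 = {4, 5, 7}  B4 = {5, 7, 8}  B5 = {5, 6, 8}  B6 = {2, 5, 6}  B7 = {2, 5, 9}  B8 = {3, 5, 9}
Tree: B1–B2, B2–B3, B3–B4, B4–B5, B5–B6, B6–B7, B7–B8

Every bag has size at most 3, so the width is 3 − 1 = 2 and tw(G) ≤ 2. The edges 5–10–1–4–7–8–6–2–9–3–5 form a cycle, so G is not a tree and its treewidth is at least 2. Therefore the treewidth is 2.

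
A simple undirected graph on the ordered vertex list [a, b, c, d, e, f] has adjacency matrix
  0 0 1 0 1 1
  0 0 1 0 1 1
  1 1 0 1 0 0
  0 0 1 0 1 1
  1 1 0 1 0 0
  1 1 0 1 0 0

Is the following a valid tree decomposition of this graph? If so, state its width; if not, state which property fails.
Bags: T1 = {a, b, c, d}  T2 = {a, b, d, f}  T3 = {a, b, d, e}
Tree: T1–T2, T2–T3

Yes; width 3.

Checking the three conditions: (i) the bags cover all of {a, b, c, d, e, f}; (ii) for each edge, some bag contains both endpoints; (iii) the bags containing any fixed vertex form a subtree. All hold, so the decomposition is valid with width 4 − 1 = 3.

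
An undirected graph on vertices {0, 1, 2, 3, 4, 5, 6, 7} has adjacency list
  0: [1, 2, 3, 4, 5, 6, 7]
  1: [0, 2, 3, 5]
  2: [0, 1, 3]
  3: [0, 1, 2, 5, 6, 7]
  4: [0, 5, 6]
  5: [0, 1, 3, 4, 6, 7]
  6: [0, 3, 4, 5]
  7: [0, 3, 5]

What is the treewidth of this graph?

3

A width-3 tree decomposition is:
Bags: B1 = {0, 1, 3, 5}  B2 = {0, 3, 5, 6}  B3 = {0, 3, 5, 7}  B4 = {0, 4, 5, 6}  B5 = {0, 1, 2, 3}
Tree: B1–B2, B1–B3, B2–B4, B1–B5
Every bag has size at most 4, so the width is 4 − 1 = 3 and tw(G) ≤ 3. For the lower bound, the 4 vertices {0, 1, 2, 3} are pairwise adjacent, and any tree decomposition puts a clique entirely inside one bag — forcing width ≥ 3. Combining the bounds, tw(G) = 3.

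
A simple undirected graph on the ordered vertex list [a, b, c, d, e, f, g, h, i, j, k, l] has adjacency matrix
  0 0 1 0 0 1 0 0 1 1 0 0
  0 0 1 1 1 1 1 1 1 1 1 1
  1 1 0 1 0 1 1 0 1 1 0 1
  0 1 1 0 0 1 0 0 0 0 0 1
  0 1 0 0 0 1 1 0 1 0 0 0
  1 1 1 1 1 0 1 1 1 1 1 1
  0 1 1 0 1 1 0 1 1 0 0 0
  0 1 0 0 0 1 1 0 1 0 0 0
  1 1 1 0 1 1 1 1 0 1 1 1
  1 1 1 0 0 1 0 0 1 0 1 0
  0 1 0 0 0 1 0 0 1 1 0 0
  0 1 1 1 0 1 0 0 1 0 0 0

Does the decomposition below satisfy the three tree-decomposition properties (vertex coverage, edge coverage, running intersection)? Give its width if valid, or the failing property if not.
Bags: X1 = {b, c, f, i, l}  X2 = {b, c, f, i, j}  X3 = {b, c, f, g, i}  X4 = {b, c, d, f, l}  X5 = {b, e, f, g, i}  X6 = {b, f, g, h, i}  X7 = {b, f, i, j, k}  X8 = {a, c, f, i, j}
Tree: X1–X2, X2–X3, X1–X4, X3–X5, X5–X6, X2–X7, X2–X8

Vertex coverage: the bags together contain {a, b, c, d, e, f, g, h, i, j, k, l}, the full vertex set. Edge coverage: each edge of G has both endpoints in at least one bag. Running intersection: for every vertex, the bags containing it form a connected subtree. All three properties hold, so this is a valid tree decomposition of width max|bag| − 1 = 4, and hence tw(G) ≤ 4.

Yes; width 4.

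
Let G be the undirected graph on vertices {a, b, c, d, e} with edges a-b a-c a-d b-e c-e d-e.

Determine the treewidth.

A width-2 tree decomposition is:
Bags: B1 = {a, c, e}  B2 = {a, b, e}  B3 = {a, d, e}
Tree: B1–B2, B2–B3
Every bag has size at most 3, so the width is 3 − 1 = 2 and tw(G) ≤ 2. The edges a–c–e–b–a form a cycle, so G is not a tree and its treewidth is at least 2. Hence tw(G) = 2 exactly.

2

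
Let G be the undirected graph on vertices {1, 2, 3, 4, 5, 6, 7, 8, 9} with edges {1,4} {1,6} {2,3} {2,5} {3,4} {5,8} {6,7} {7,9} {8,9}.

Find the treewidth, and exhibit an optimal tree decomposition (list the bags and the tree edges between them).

Treewidth 2.
One such decomposition:
Bags: B1 = {1, 6, 7}  B2 = {1, 7, 9}  B3 = {1, 8, 9}  B4 = {1, 5, 8}  B5 = {1, 2, 5}  B6 = {1, 2, 3}  B7 = {1, 3, 4}
Tree: B1–B2, B2–B3, B3–B4, B4–B5, B5–B6, B6–B7

Each bag holds 3 vertices, so the decomposition has width 2, which upper-bounds the treewidth. The edges 1–6–7–9–8–5–2–3–4–1 form a cycle, so G is not a tree and its treewidth is at least 2. Combining the bounds, tw(G) = 2.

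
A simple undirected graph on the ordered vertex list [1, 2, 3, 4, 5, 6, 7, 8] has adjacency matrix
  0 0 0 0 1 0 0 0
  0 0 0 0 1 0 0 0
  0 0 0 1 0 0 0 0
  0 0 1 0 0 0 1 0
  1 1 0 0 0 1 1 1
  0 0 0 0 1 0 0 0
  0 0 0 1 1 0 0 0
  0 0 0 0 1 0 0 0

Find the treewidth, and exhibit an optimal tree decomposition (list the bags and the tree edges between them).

Each bag holds 2 vertices, so the decomposition has width 1, which upper-bounds the treewidth. G has an edge, so its treewidth is at least 1. Combining the bounds, tw(G) = 1.

Treewidth 1.
Bags: B1 = {5, 6}  B2 = {1, 5}  B3 = {5, 7}  B4 = {4, 7}  B5 = {5, 8}  B6 = {2, 5}  B7 = {3, 4}
Tree: B1–B2, B1–B3, B3–B4, B1–B5, B1–B6, B4–B7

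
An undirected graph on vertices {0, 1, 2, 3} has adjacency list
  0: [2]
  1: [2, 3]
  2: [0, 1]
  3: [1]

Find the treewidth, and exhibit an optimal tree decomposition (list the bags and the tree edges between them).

Treewidth 1.
One such decomposition:
Bags: B1 = {0, 2}  B2 = {1, 2}  B3 = {1, 3}
Tree: B1–B2, B2–B3

Every bag has size at most 2, so the width is 2 − 1 = 1 and tw(G) ≤ 1. Since G has at least one edge (e.g. 0–2), it is not an edgeless graph, so tw(G) ≥ 1. Combining the bounds, tw(G) = 1.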